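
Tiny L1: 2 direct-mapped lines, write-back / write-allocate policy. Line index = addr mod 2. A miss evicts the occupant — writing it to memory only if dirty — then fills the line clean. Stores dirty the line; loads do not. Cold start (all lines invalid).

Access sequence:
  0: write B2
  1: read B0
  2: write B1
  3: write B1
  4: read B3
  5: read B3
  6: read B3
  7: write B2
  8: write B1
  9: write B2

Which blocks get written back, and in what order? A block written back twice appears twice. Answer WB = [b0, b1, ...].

WB = [2, 1]

  0 | W B2 → L0 miss [D]
  1 | R B0 → L0 miss wb→B2 [-]
  2 | W B1 → L1 miss [D]
  3 | W B1 → L1 hit [D]
  4 | R B3 → L1 miss wb→B1 [-]
  5 | R B3 → L1 hit [-]
  6 | R B3 → L1 hit [-]
  7 | W B2 → L0 miss [D]
  8 | W B1 → L1 miss [D]
  9 | W B2 → L0 hit [D]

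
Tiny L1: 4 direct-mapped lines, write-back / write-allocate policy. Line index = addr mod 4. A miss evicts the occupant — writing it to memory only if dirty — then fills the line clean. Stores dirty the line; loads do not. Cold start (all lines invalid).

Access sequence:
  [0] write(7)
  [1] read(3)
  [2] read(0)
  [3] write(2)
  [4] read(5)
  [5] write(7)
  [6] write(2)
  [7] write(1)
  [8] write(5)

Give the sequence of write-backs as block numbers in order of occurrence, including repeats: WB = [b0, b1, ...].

WB = [7, 1]

  0 | W B7 → L3 miss [D]
  1 | R B3 → L3 miss wb→B7 [-]
  2 | R B0 → L0 miss [-]
  3 | W B2 → L2 miss [D]
  4 | R B5 → L1 miss [-]
  5 | W B7 → L3 miss [D]
  6 | W B2 → L2 hit [D]
  7 | W B1 → L1 miss [D]
  8 | W B5 → L1 miss wb→B1 [D]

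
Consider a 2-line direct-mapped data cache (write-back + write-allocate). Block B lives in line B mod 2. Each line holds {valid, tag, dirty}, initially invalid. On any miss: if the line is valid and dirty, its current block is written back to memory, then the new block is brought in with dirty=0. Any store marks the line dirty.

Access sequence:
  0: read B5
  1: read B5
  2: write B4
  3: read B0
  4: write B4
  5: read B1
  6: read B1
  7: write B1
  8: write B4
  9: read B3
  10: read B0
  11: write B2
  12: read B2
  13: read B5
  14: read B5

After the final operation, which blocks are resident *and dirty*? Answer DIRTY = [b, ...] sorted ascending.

DIRTY = [2]

  0 | R B5 → L1 miss [-]
  1 | R B5 → L1 hit [-]
  2 | W B4 → L0 miss [D]
  3 | R B0 → L0 miss wb→B4 [-]
  4 | W B4 → L0 miss [D]
  5 | R B1 → L1 miss [-]
  6 | R B1 → L1 hit [-]
  7 | W B1 → L1 hit [D]
  8 | W B4 → L0 hit [D]
  9 | R B3 → L1 miss wb→B1 [-]
  10 | R B0 → L0 miss wb→B4 [-]
  11 | W B2 → L0 miss [D]
  12 | R B2 → L0 hit [D]
  13 | R B5 → L1 miss [-]
  14 | R B5 → L1 hit [-]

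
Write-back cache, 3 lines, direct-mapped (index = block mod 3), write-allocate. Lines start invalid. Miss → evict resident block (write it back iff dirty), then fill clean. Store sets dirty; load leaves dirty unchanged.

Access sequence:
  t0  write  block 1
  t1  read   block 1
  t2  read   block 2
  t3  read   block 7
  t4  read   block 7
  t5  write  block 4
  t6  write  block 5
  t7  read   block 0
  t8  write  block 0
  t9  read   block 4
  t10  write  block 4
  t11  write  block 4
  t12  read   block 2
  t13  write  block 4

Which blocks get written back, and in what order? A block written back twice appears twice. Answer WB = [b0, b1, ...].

0: W B1 -> L1 miss  d=D]
1: R B1 -> L1 hit  d=D]
2: R B2 -> L2 miss  d=-]
3: R B7 -> L1 miss wb->B1  d=-]
4: R B7 -> L1 hit  d=-]
5: W B4 -> L1 miss  d=D]
6: W B5 -> L2 miss  d=D]
7: R B0 -> L0 miss  d=-]
8: W B0 -> L0 hit  d=D]
9: R B4 -> L1 hit  d=D]
10: W B4 -> L1 hit  d=D]
11: W B4 -> L1 hit  d=D]
12: R B2 -> L2 miss wb->B5  d=-]
13: W B4 -> L1 hit  d=D]

WB = [1, 5]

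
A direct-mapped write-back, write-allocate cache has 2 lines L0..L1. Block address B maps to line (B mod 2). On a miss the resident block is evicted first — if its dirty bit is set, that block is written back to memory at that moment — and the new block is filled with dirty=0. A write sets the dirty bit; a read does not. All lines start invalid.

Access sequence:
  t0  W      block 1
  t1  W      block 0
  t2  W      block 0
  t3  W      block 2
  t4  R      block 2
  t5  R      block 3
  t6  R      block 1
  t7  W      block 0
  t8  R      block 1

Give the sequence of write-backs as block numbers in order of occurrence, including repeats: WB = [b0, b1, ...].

0: W B1 → L1 miss [D]
1: W B0 → L0 miss [D]
2: W B0 → L0 hit [D]
3: W B2 → L0 miss wb→B0 [D]
4: R B2 → L0 hit [D]
5: R B3 → L1 miss wb→B1 [-]
6: R B1 → L1 miss [-]
7: W B0 → L0 miss wb→B2 [D]
8: R B1 → L1 hit [-]

WB = [0, 1, 2]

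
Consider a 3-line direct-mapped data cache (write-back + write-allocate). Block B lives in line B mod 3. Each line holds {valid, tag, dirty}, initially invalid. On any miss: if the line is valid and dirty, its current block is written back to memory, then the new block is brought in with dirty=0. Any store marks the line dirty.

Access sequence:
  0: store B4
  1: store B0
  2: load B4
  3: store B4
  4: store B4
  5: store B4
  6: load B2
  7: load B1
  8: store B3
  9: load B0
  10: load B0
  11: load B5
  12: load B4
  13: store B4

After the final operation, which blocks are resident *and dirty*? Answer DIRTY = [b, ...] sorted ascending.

DIRTY = [4]

  0 | W B4 → L1 miss [D]
  1 | W B0 → L0 miss [D]
  2 | R B4 → L1 hit [D]
  3 | W B4 → L1 hit [D]
  4 | W B4 → L1 hit [D]
  5 | W B4 → L1 hit [D]
  6 | R B2 → L2 miss [-]
  7 | R B1 → L1 miss wb→B4 [-]
  8 | W B3 → L0 miss wb→B0 [D]
  9 | R B0 → L0 miss wb→B3 [-]
  10 | R B0 → L0 hit [-]
  11 | R B5 → L2 miss [-]
  12 | R B4 → L1 miss [-]
  13 | W B4 → L1 hit [D]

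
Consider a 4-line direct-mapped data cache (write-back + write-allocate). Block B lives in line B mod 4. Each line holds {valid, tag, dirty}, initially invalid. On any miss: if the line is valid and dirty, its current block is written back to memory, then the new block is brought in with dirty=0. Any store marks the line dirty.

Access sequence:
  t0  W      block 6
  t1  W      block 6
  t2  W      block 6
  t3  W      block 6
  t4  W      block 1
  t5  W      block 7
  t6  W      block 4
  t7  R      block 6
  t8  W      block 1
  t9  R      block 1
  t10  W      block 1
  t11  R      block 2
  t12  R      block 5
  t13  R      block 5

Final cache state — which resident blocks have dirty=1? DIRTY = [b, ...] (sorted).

0: W B6 -> L2 miss  d=D]
1: W B6 -> L2 hit  d=D]
2: W B6 -> L2 hit  d=D]
3: W B6 -> L2 hit  d=D]
4: W B1 -> L1 miss  d=D]
5: W B7 -> L3 miss  d=D]
6: W B4 -> L0 miss  d=D]
7: R B6 -> L2 hit  d=D]
8: W B1 -> L1 hit  d=D]
9: R B1 -> L1 hit  d=D]
10: W B1 -> L1 hit  d=D]
11: R B2 -> L2 miss wb->B6  d=-]
12: R B5 -> L1 miss wb->B1  d=-]
13: R B5 -> L1 hit  d=-]

DIRTY = [4, 7]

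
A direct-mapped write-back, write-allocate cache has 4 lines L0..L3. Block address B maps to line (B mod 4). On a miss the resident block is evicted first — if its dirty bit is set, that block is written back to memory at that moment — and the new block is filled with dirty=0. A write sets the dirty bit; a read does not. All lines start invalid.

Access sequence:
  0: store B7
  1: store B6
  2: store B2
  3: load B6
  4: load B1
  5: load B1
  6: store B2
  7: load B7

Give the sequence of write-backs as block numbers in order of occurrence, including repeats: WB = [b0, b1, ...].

0: W B7 → L3 miss [D]
1: W B6 → L2 miss [D]
2: W B2 → L2 miss wb→B6 [D]
3: R B6 → L2 miss wb→B2 [-]
4: R B1 → L1 miss [-]
5: R B1 → L1 hit [-]
6: W B2 → L2 miss [D]
7: R B7 → L3 hit [D]

WB = [6, 2]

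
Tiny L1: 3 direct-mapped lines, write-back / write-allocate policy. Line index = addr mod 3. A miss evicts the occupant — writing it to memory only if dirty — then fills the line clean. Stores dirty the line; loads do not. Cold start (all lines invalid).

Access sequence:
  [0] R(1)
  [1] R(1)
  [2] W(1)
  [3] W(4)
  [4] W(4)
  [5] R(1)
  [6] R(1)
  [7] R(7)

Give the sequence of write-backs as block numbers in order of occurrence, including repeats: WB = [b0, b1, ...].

WB = [1, 4]

0: R B1 → L1 miss [-]
1: R B1 → L1 hit [-]
2: W B1 → L1 hit [D]
3: W B4 → L1 miss wb→B1 [D]
4: W B4 → L1 hit [D]
5: R B1 → L1 miss wb→B4 [-]
6: R B1 → L1 hit [-]
7: R B7 → L1 miss [-]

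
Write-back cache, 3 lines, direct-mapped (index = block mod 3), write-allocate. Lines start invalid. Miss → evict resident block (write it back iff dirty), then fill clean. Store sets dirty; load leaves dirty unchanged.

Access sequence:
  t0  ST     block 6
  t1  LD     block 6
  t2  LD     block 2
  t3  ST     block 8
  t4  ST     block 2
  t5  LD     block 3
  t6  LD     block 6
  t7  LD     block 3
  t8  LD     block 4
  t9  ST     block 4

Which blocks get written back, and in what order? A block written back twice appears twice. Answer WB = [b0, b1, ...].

WB = [8, 6]

  0 | W B6 → L0 miss [D]
  1 | R B6 → L0 hit [D]
  2 | R B2 → L2 miss [-]
  3 | W B8 → L2 miss [D]
  4 | W B2 → L2 miss wb→B8 [D]
  5 | R B3 → L0 miss wb→B6 [-]
  6 | R B6 → L0 miss [-]
  7 | R B3 → L0 miss [-]
  8 | R B4 → L1 miss [-]
  9 | W B4 → L1 hit [D]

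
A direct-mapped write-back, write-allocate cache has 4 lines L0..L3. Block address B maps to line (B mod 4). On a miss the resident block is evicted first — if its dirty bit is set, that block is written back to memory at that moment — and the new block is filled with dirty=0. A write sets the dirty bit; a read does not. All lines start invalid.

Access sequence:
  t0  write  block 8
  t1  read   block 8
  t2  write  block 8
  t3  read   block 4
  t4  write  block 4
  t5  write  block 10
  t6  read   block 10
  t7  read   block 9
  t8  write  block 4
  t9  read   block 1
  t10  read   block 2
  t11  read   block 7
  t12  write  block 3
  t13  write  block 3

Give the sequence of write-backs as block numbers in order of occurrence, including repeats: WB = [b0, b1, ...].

WB = [8, 10]

0: W B8 → L0 miss [D]
1: R B8 → L0 hit [D]
2: W B8 → L0 hit [D]
3: R B4 → L0 miss wb→B8 [-]
4: W B4 → L0 hit [D]
5: W B10 → L2 miss [D]
6: R B10 → L2 hit [D]
7: R B9 → L1 miss [-]
8: W B4 → L0 hit [D]
9: R B1 → L1 miss [-]
10: R B2 → L2 miss wb→B10 [-]
11: R B7 → L3 miss [-]
12: W B3 → L3 miss [D]
13: W B3 → L3 hit [D]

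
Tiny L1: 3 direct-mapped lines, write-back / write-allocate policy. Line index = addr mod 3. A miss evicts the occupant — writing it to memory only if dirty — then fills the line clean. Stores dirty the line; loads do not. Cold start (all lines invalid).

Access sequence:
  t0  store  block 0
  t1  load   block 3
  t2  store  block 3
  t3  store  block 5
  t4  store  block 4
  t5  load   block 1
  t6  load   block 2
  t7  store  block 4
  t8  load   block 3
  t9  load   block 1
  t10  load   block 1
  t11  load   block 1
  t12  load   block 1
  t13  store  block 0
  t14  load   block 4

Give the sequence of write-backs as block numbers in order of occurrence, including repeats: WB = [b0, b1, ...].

0: W B0 → L0 miss [D]
1: R B3 → L0 miss wb→B0 [-]
2: W B3 → L0 hit [D]
3: W B5 → L2 miss [D]
4: W B4 → L1 miss [D]
5: R B1 → L1 miss wb→B4 [-]
6: R B2 → L2 miss wb→B5 [-]
7: W B4 → L1 miss [D]
8: R B3 → L0 hit [D]
9: R B1 → L1 miss wb→B4 [-]
10: R B1 → L1 hit [-]
11: R B1 → L1 hit [-]
12: R B1 → L1 hit [-]
13: W B0 → L0 miss wb→B3 [D]
14: R B4 → L1 miss [-]

WB = [0, 4, 5, 4, 3]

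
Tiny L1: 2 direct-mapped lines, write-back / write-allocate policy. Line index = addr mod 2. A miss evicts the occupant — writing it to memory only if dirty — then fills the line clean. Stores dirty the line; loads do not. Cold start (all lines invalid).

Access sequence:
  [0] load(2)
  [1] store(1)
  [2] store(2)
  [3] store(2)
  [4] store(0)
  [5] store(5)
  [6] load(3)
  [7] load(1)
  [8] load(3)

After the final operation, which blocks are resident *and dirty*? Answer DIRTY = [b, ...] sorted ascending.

0: R B2 -> L0 miss  d=-]
1: W B1 -> L1 miss  d=D]
2: W B2 -> L0 hit  d=D]
3: W B2 -> L0 hit  d=D]
4: W B0 -> L0 miss wb->B2  d=D]
5: W B5 -> L1 miss wb->B1  d=D]
6: R B3 -> L1 miss wb->B5  d=-]
7: R B1 -> L1 miss  d=-]
8: R B3 -> L1 miss  d=-]

DIRTY = [0]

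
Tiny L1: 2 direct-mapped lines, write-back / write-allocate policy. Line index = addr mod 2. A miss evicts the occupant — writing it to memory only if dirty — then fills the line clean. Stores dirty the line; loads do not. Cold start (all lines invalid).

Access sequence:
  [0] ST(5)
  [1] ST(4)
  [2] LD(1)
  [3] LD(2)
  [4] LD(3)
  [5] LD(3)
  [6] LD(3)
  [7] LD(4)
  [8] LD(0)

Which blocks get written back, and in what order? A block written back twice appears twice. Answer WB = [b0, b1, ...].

0: W B5 → L1 miss [D]
1: W B4 → L0 miss [D]
2: R B1 → L1 miss wb→B5 [-]
3: R B2 → L0 miss wb→B4 [-]
4: R B3 → L1 miss [-]
5: R B3 → L1 hit [-]
6: R B3 → L1 hit [-]
7: R B4 → L0 miss [-]
8: R B0 → L0 miss [-]

WB = [5, 4]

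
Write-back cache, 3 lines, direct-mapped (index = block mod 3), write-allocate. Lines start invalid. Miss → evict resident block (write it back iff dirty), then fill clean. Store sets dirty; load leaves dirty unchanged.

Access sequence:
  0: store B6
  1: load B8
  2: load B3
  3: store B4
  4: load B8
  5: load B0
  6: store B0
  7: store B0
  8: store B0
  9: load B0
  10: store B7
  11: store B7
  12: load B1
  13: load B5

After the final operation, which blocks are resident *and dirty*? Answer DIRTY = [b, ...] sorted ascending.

DIRTY = [0]

0: W B6 → L0 miss [D]
1: R B8 → L2 miss [-]
2: R B3 → L0 miss wb→B6 [-]
3: W B4 → L1 miss [D]
4: R B8 → L2 hit [-]
5: R B0 → L0 miss [-]
6: W B0 → L0 hit [D]
7: W B0 → L0 hit [D]
8: W B0 → L0 hit [D]
9: R B0 → L0 hit [D]
10: W B7 → L1 miss wb→B4 [D]
11: W B7 → L1 hit [D]
12: R B1 → L1 miss wb→B7 [-]
13: R B5 → L2 miss [-]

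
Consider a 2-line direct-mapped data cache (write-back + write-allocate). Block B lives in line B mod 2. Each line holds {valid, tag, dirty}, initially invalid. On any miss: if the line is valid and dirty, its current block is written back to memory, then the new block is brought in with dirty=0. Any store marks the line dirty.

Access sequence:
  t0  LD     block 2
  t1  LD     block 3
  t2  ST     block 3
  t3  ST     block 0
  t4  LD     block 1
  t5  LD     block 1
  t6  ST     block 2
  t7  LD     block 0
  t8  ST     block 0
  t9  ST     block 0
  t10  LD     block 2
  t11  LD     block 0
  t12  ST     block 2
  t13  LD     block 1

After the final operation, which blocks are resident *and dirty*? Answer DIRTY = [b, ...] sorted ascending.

DIRTY = [2]

  0 | R B2 → L0 miss [-]
  1 | R B3 → L1 miss [-]
  2 | W B3 → L1 hit [D]
  3 | W B0 → L0 miss [D]
  4 | R B1 → L1 miss wb→B3 [-]
  5 | R B1 → L1 hit [-]
  6 | W B2 → L0 miss wb→B0 [D]
  7 | R B0 → L0 miss wb→B2 [-]
  8 | W B0 → L0 hit [D]
  9 | W B0 → L0 hit [D]
  10 | R B2 → L0 miss wb→B0 [-]
  11 | R B0 → L0 miss [-]
  12 | W B2 → L0 miss [D]
  13 | R B1 → L1 hit [-]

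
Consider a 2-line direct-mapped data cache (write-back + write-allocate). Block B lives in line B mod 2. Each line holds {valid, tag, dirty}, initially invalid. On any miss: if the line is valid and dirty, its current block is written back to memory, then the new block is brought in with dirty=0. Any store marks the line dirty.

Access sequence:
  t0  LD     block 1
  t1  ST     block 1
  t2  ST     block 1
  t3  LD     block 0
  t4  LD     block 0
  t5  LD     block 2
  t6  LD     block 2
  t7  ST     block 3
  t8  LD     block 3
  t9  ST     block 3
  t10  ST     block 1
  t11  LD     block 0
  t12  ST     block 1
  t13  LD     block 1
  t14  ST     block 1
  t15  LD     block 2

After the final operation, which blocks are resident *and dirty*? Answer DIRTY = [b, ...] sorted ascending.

0: R B1 → L1 miss [-]
1: W B1 → L1 hit [D]
2: W B1 → L1 hit [D]
3: R B0 → L0 miss [-]
4: R B0 → L0 hit [-]
5: R B2 → L0 miss [-]
6: R B2 → L0 hit [-]
7: W B3 → L1 miss wb→B1 [D]
8: R B3 → L1 hit [D]
9: W B3 → L1 hit [D]
10: W B1 → L1 miss wb→B3 [D]
11: R B0 → L0 miss [-]
12: W B1 → L1 hit [D]
13: R B1 → L1 hit [D]
14: W B1 → L1 hit [D]
15: R B2 → L0 miss [-]

DIRTY = [1]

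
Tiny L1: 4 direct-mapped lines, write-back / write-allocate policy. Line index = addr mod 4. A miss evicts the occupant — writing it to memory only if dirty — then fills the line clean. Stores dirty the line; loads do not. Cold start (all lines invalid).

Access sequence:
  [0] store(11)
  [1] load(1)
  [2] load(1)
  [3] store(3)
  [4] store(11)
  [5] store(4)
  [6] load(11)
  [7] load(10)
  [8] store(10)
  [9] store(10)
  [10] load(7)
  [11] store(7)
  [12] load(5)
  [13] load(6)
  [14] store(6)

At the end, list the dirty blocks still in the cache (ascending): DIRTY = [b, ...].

DIRTY = [4, 6, 7]

0: W B11 → L3 miss [D]
1: R B1 → L1 miss [-]
2: R B1 → L1 hit [-]
3: W B3 → L3 miss wb→B11 [D]
4: W B11 → L3 miss wb→B3 [D]
5: W B4 → L0 miss [D]
6: R B11 → L3 hit [D]
7: R B10 → L2 miss [-]
8: W B10 → L2 hit [D]
9: W B10 → L2 hit [D]
10: R B7 → L3 miss wb→B11 [-]
11: W B7 → L3 hit [D]
12: R B5 → L1 miss [-]
13: R B6 → L2 miss wb→B10 [-]
14: W B6 → L2 hit [D]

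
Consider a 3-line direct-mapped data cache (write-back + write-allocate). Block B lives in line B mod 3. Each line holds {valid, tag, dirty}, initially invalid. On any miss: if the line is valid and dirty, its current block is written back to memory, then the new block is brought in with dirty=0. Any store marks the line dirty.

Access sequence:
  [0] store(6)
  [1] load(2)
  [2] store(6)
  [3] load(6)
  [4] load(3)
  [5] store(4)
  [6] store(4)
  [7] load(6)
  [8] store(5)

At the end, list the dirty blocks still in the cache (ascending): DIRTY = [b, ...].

DIRTY = [4, 5]

0: W B6 → L0 miss [D]
1: R B2 → L2 miss [-]
2: W B6 → L0 hit [D]
3: R B6 → L0 hit [D]
4: R B3 → L0 miss wb→B6 [-]
5: W B4 → L1 miss [D]
6: W B4 → L1 hit [D]
7: R B6 → L0 miss [-]
8: W B5 → L2 miss [D]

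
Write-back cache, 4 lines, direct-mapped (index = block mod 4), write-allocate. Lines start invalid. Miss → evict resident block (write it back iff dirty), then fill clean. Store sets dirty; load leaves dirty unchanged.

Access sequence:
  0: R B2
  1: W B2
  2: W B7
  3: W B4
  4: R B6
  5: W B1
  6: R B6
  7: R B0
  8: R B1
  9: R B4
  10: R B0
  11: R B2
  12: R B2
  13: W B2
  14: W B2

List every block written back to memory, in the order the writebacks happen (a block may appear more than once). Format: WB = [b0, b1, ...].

WB = [2, 4]

0: R B2 → L2 miss [-]
1: W B2 → L2 hit [D]
2: W B7 → L3 miss [D]
3: W B4 → L0 miss [D]
4: R B6 → L2 miss wb→B2 [-]
5: W B1 → L1 miss [D]
6: R B6 → L2 hit [-]
7: R B0 → L0 miss wb→B4 [-]
8: R B1 → L1 hit [D]
9: R B4 → L0 miss [-]
10: R B0 → L0 miss [-]
11: R B2 → L2 miss [-]
12: R B2 → L2 hit [-]
13: W B2 → L2 hit [D]
14: W B2 → L2 hit [D]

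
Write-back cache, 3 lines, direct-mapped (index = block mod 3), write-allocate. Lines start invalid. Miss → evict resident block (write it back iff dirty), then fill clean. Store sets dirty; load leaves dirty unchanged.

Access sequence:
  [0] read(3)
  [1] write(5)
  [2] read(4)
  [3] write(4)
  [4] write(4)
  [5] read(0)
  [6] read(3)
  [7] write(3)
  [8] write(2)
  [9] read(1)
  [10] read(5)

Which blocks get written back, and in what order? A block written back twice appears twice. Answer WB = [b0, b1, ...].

WB = [5, 4, 2]

0: R B3 → L0 miss [-]
1: W B5 → L2 miss [D]
2: R B4 → L1 miss [-]
3: W B4 → L1 hit [D]
4: W B4 → L1 hit [D]
5: R B0 → L0 miss [-]
6: R B3 → L0 miss [-]
7: W B3 → L0 hit [D]
8: W B2 → L2 miss wb→B5 [D]
9: R B1 → L1 miss wb→B4 [-]
10: R B5 → L2 miss wb→B2 [-]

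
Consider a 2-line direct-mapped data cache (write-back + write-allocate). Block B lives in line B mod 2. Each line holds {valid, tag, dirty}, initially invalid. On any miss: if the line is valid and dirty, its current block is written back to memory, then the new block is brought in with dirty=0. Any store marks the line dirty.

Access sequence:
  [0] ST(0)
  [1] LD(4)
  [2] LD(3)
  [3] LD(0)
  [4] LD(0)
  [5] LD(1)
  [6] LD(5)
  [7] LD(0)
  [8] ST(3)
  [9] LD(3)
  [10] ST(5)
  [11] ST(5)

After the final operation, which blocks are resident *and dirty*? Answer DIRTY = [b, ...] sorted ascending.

0: W B0 → L0 miss [D]
1: R B4 → L0 miss wb→B0 [-]
2: R B3 → L1 miss [-]
3: R B0 → L0 miss [-]
4: R B0 → L0 hit [-]
5: R B1 → L1 miss [-]
6: R B5 → L1 miss [-]
7: R B0 → L0 hit [-]
8: W B3 → L1 miss [D]
9: R B3 → L1 hit [D]
10: W B5 → L1 miss wb→B3 [D]
11: W B5 → L1 hit [D]

DIRTY = [5]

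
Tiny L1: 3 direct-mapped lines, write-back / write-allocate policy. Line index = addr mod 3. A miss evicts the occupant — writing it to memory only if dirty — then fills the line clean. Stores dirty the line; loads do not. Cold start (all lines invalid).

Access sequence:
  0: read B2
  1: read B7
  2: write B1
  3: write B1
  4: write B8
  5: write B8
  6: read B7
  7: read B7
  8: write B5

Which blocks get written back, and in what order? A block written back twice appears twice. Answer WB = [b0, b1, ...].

0: R B2 → L2 miss [-]
1: R B7 → L1 miss [-]
2: W B1 → L1 miss [D]
3: W B1 → L1 hit [D]
4: W B8 → L2 miss [D]
5: W B8 → L2 hit [D]
6: R B7 → L1 miss wb→B1 [-]
7: R B7 → L1 hit [-]
8: W B5 → L2 miss wb→B8 [D]

WB = [1, 8]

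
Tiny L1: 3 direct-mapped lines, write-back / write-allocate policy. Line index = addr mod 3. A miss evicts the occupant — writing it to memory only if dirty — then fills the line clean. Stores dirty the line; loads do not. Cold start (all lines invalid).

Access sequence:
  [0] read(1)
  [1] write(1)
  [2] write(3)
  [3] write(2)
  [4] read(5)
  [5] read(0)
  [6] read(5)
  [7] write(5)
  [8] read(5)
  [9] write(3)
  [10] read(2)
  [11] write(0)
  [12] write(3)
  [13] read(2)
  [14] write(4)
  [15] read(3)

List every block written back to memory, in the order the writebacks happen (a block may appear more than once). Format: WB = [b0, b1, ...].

WB = [2, 3, 5, 3, 0, 1]

0: R B1 -> L1 miss  d=-]
1: W B1 -> L1 hit  d=D]
2: W B3 -> L0 miss  d=D]
3: W B2 -> L2 miss  d=D]
4: R B5 -> L2 miss wb->B2  d=-]
5: R B0 -> L0 miss wb->B3  d=-]
6: R B5 -> L2 hit  d=-]
7: W B5 -> L2 hit  d=D]
8: R B5 -> L2 hit  d=D]
9: W B3 -> L0 miss  d=D]
10: R B2 -> L2 miss wb->B5  d=-]
11: W B0 -> L0 miss wb->B3  d=D]
12: W B3 -> L0 miss wb->B0  d=D]
13: R B2 -> L2 hit  d=-]
14: W B4 -> L1 miss wb->B1  d=D]
15: R B3 -> L0 hit  d=D]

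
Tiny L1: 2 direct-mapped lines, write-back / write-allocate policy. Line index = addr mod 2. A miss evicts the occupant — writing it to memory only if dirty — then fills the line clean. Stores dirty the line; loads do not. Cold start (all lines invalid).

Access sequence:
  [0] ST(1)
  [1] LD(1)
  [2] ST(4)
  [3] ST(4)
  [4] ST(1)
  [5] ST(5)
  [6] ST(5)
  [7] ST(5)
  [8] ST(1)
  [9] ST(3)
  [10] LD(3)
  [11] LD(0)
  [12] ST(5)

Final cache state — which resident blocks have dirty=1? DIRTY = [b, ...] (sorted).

DIRTY = [5]

0: W B1 → L1 miss [D]
1: R B1 → L1 hit [D]
2: W B4 → L0 miss [D]
3: W B4 → L0 hit [D]
4: W B1 → L1 hit [D]
5: W B5 → L1 miss wb→B1 [D]
6: W B5 → L1 hit [D]
7: W B5 → L1 hit [D]
8: W B1 → L1 miss wb→B5 [D]
9: W B3 → L1 miss wb→B1 [D]
10: R B3 → L1 hit [D]
11: R B0 → L0 miss wb→B4 [-]
12: W B5 → L1 miss wb→B3 [D]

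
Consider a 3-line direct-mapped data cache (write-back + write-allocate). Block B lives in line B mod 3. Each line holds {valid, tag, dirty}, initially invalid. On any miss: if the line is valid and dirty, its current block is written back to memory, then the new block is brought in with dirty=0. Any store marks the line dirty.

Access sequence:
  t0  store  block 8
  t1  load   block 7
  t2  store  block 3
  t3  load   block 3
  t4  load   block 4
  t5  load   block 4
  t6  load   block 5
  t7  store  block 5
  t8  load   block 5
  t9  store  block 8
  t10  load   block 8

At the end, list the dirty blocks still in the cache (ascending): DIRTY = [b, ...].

0: W B8 → L2 miss [D]
1: R B7 → L1 miss [-]
2: W B3 → L0 miss [D]
3: R B3 → L0 hit [D]
4: R B4 → L1 miss [-]
5: R B4 → L1 hit [-]
6: R B5 → L2 miss wb→B8 [-]
7: W B5 → L2 hit [D]
8: R B5 → L2 hit [D]
9: W B8 → L2 miss wb→B5 [D]
10: R B8 → L2 hit [D]

DIRTY = [3, 8]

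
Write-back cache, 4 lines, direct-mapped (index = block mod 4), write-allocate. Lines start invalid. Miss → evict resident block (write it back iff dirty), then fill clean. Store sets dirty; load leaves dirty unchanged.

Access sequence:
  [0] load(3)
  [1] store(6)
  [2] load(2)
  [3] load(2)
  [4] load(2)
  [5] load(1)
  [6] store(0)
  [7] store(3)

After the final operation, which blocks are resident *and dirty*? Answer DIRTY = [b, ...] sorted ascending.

DIRTY = [0, 3]

0: R B3 -> L3 miss  d=-]
1: W B6 -> L2 miss  d=D]
2: R B2 -> L2 miss wb->B6  d=-]
3: R B2 -> L2 hit  d=-]
4: R B2 -> L2 hit  d=-]
5: R B1 -> L1 miss  d=-]
6: W B0 -> L0 miss  d=D]
7: W B3 -> L3 hit  d=D]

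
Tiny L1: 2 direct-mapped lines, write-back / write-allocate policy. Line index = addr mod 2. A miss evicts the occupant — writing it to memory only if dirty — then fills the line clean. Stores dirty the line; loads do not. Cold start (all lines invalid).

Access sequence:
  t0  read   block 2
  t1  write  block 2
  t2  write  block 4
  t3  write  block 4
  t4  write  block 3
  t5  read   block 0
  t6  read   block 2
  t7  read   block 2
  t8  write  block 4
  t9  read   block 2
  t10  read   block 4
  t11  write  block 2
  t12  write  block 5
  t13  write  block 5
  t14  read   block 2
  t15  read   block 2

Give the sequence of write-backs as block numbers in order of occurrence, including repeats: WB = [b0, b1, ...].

0: R B2 -> L0 miss  d=-]
1: W B2 -> L0 hit  d=D]
2: W B4 -> L0 miss wb->B2  d=D]
3: W B4 -> L0 hit  d=D]
4: W B3 -> L1 miss  d=D]
5: R B0 -> L0 miss wb->B4  d=-]
6: R B2 -> L0 miss  d=-]
7: R B2 -> L0 hit  d=-]
8: W B4 -> L0 miss  d=D]
9: R B2 -> L0 miss wb->B4  d=-]
10: R B4 -> L0 miss  d=-]
11: W B2 -> L0 miss  d=D]
12: W B5 -> L1 miss wb->B3  d=D]
13: W B5 -> L1 hit  d=D]
14: R B2 -> L0 hit  d=D]
15: R B2 -> L0 hit  d=D]

WB = [2, 4, 4, 3]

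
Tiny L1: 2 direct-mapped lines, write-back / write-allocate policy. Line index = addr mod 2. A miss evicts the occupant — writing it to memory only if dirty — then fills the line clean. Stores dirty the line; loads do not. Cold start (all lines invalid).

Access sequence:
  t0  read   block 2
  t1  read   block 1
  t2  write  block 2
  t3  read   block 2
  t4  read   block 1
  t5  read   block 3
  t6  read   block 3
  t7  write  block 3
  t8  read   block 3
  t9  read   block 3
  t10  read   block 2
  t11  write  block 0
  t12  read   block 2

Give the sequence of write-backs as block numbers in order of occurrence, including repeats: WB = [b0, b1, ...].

0: R B2 → L0 miss [-]
1: R B1 → L1 miss [-]
2: W B2 → L0 hit [D]
3: R B2 → L0 hit [D]
4: R B1 → L1 hit [-]
5: R B3 → L1 miss [-]
6: R B3 → L1 hit [-]
7: W B3 → L1 hit [D]
8: R B3 → L1 hit [D]
9: R B3 → L1 hit [D]
10: R B2 → L0 hit [D]
11: W B0 → L0 miss wb→B2 [D]
12: R B2 → L0 miss wb→B0 [-]

WB = [2, 0]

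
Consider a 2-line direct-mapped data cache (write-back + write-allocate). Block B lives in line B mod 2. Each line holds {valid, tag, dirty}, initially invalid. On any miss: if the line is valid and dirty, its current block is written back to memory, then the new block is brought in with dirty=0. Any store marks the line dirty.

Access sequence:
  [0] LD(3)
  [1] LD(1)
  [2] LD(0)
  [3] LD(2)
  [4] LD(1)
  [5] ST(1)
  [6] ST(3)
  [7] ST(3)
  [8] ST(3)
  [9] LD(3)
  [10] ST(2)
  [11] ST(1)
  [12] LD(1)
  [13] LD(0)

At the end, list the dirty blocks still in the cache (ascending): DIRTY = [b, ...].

DIRTY = [1]

0: R B3 -> L1 miss  d=-]
1: R B1 -> L1 miss  d=-]
2: R B0 -> L0 miss  d=-]
3: R B2 -> L0 miss  d=-]
4: R B1 -> L1 hit  d=-]
5: W B1 -> L1 hit  d=D]
6: W B3 -> L1 miss wb->B1  d=D]
7: W B3 -> L1 hit  d=D]
8: W B3 -> L1 hit  d=D]
9: R B3 -> L1 hit  d=D]
10: W B2 -> L0 hit  d=D]
11: W B1 -> L1 miss wb->B3  d=D]
12: R B1 -> L1 hit  d=D]
13: R B0 -> L0 miss wb->B2  d=-]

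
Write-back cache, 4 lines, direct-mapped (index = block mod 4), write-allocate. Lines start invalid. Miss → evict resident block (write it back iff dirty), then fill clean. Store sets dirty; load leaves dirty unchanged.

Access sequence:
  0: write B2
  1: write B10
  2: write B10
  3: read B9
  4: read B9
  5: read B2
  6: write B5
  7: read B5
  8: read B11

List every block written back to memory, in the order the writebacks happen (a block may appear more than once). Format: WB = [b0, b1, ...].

WB = [2, 10]

0: W B2 -> L2 miss  d=D]
1: W B10 -> L2 miss wb->B2  d=D]
2: W B10 -> L2 hit  d=D]
3: R B9 -> L1 miss  d=-]
4: R B9 -> L1 hit  d=-]
5: R B2 -> L2 miss wb->B10  d=-]
6: W B5 -> L1 miss  d=D]
7: R B5 -> L1 hit  d=D]
8: R B11 -> L3 miss  d=-]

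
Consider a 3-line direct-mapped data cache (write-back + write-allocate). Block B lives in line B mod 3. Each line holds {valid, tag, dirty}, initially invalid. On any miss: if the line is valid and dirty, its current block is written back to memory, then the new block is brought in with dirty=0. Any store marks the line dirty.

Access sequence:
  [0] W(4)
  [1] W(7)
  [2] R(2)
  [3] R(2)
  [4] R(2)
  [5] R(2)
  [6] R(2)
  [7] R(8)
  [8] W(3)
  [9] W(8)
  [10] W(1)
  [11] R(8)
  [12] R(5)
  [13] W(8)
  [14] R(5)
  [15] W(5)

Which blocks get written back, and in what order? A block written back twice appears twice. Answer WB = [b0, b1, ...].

WB = [4, 7, 8, 8]

  0 | W B4 → L1 miss [D]
  1 | W B7 → L1 miss wb→B4 [D]
  2 | R B2 → L2 miss [-]
  3 | R B2 → L2 hit [-]
  4 | R B2 → L2 hit [-]
  5 | R B2 → L2 hit [-]
  6 | R B2 → L2 hit [-]
  7 | R B8 → L2 miss [-]
  8 | W B3 → L0 miss [D]
  9 | W B8 → L2 hit [D]
  10 | W B1 → L1 miss wb→B7 [D]
  11 | R B8 → L2 hit [D]
  12 | R B5 → L2 miss wb→B8 [-]
  13 | W B8 → L2 miss [D]
  14 | R B5 → L2 miss wb→B8 [-]
  15 | W B5 → L2 hit [D]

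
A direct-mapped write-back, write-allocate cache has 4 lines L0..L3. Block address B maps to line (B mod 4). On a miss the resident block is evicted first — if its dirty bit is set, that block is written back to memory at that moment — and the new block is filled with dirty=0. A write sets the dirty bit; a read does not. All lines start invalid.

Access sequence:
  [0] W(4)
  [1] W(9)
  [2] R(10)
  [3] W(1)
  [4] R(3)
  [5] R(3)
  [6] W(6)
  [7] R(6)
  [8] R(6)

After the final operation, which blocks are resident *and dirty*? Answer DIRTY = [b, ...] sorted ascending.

0: W B4 → L0 miss [D]
1: W B9 → L1 miss [D]
2: R B10 → L2 miss [-]
3: W B1 → L1 miss wb→B9 [D]
4: R B3 → L3 miss [-]
5: R B3 → L3 hit [-]
6: W B6 → L2 miss [D]
7: R B6 → L2 hit [D]
8: R B6 → L2 hit [D]

DIRTY = [1, 4, 6]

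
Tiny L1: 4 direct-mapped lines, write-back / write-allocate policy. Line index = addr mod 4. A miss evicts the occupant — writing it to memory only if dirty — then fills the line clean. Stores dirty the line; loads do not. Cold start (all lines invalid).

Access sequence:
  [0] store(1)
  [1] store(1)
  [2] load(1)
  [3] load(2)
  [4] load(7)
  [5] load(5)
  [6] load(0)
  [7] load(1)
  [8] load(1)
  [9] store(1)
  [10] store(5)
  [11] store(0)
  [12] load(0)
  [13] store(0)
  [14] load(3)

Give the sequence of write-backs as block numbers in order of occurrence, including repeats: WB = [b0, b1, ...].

0: W B1 → L1 miss [D]
1: W B1 → L1 hit [D]
2: R B1 → L1 hit [D]
3: R B2 → L2 miss [-]
4: R B7 → L3 miss [-]
5: R B5 → L1 miss wb→B1 [-]
6: R B0 → L0 miss [-]
7: R B1 → L1 miss [-]
8: R B1 → L1 hit [-]
9: W B1 → L1 hit [D]
10: W B5 → L1 miss wb→B1 [D]
11: W B0 → L0 hit [D]
12: R B0 → L0 hit [D]
13: W B0 → L0 hit [D]
14: R B3 → L3 miss [-]

WB = [1, 1]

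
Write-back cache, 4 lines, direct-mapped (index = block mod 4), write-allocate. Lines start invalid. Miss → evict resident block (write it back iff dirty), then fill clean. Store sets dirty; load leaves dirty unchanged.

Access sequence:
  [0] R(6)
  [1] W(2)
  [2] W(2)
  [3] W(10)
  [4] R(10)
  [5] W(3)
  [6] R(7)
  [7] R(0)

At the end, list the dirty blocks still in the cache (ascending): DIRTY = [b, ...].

DIRTY = [10]

  0 | R B6 → L2 miss [-]
  1 | W B2 → L2 miss [D]
  2 | W B2 → L2 hit [D]
  3 | W B10 → L2 miss wb→B2 [D]
  4 | R B10 → L2 hit [D]
  5 | W B3 → L3 miss [D]
  6 | R B7 → L3 miss wb→B3 [-]
  7 | R B0 → L0 miss [-]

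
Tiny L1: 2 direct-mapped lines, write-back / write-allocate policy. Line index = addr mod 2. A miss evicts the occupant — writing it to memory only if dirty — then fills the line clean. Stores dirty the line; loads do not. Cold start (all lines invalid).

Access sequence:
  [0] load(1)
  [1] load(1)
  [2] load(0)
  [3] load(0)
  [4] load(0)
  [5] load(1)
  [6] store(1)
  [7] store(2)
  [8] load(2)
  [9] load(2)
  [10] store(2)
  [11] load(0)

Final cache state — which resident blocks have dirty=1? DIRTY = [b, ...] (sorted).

0: R B1 → L1 miss [-]
1: R B1 → L1 hit [-]
2: R B0 → L0 miss [-]
3: R B0 → L0 hit [-]
4: R B0 → L0 hit [-]
5: R B1 → L1 hit [-]
6: W B1 → L1 hit [D]
7: W B2 → L0 miss [D]
8: R B2 → L0 hit [D]
9: R B2 → L0 hit [D]
10: W B2 → L0 hit [D]
11: R B0 → L0 miss wb→B2 [-]

DIRTY = [1]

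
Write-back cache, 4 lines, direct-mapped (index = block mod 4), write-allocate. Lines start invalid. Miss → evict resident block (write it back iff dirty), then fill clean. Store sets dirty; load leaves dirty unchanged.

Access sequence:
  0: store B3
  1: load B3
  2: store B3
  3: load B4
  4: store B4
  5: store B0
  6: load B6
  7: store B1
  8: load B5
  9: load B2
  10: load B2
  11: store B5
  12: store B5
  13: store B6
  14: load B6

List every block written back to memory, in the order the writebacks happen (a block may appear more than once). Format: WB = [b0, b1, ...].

  0 | W B3 → L3 miss [D]
  1 | R B3 → L3 hit [D]
  2 | W B3 → L3 hit [D]
  3 | R B4 → L0 miss [-]
  4 | W B4 → L0 hit [D]
  5 | W B0 → L0 miss wb→B4 [D]
  6 | R B6 → L2 miss [-]
  7 | W B1 → L1 miss [D]
  8 | R B5 → L1 miss wb→B1 [-]
  9 | R B2 → L2 miss [-]
  10 | R B2 → L2 hit [-]
  11 | W B5 → L1 hit [D]
  12 | W B5 → L1 hit [D]
  13 | W B6 → L2 miss [D]
  14 | R B6 → L2 hit [D]

WB = [4, 1]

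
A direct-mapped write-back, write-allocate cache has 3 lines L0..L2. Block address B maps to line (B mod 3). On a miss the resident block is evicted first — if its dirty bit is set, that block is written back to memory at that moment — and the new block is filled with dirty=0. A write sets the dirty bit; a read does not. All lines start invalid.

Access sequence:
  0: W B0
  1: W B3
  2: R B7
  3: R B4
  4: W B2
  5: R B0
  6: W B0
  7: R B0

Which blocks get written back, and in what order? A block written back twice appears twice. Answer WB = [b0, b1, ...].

0: W B0 -> L0 miss  d=D]
1: W B3 -> L0 miss wb->B0  d=D]
2: R B7 -> L1 miss  d=-]
3: R B4 -> L1 miss  d=-]
4: W B2 -> L2 miss  d=D]
5: R B0 -> L0 miss wb->B3  d=-]
6: W B0 -> L0 hit  d=D]
7: R B0 -> L0 hit  d=D]

WB = [0, 3]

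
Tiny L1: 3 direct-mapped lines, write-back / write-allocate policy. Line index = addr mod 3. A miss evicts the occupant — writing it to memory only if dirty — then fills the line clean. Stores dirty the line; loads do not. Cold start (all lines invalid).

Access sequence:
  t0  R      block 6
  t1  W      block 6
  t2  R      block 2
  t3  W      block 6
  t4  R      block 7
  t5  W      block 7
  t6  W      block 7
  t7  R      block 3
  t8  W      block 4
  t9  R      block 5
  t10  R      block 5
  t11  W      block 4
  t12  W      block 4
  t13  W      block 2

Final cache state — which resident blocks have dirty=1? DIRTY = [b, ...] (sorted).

  0 | R B6 → L0 miss [-]
  1 | W B6 → L0 hit [D]
  2 | R B2 → L2 miss [-]
  3 | W B6 → L0 hit [D]
  4 | R B7 → L1 miss [-]
  5 | W B7 → L1 hit [D]
  6 | W B7 → L1 hit [D]
  7 | R B3 → L0 miss wb→B6 [-]
  8 | W B4 → L1 miss wb→B7 [D]
  9 | R B5 → L2 miss [-]
  10 | R B5 → L2 hit [-]
  11 | W B4 → L1 hit [D]
  12 | W B4 → L1 hit [D]
  13 | W B2 → L2 miss [D]

DIRTY = [2, 4]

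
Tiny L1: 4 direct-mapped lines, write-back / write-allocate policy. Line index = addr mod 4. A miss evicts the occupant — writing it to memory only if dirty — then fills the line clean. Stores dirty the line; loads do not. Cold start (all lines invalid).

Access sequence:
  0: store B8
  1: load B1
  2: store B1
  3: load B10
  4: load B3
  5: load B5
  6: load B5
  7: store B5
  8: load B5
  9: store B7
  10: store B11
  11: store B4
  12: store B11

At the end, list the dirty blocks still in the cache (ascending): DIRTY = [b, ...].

DIRTY = [4, 5, 11]

0: W B8 → L0 miss [D]
1: R B1 → L1 miss [-]
2: W B1 → L1 hit [D]
3: R B10 → L2 miss [-]
4: R B3 → L3 miss [-]
5: R B5 → L1 miss wb→B1 [-]
6: R B5 → L1 hit [-]
7: W B5 → L1 hit [D]
8: R B5 → L1 hit [D]
9: W B7 → L3 miss [D]
10: W B11 → L3 miss wb→B7 [D]
11: W B4 → L0 miss wb→B8 [D]
12: W B11 → L3 hit [D]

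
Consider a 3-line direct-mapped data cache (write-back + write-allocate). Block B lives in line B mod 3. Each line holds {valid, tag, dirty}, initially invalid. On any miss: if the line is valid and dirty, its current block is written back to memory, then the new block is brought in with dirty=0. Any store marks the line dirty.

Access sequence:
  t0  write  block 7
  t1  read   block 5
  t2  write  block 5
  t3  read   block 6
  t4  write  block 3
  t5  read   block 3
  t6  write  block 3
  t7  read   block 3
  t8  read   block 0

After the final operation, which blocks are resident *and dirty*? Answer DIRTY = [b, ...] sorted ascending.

  0 | W B7 → L1 miss [D]
  1 | R B5 → L2 miss [-]
  2 | W B5 → L2 hit [D]
  3 | R B6 → L0 miss [-]
  4 | W B3 → L0 miss [D]
  5 | R B3 → L0 hit [D]
  6 | W B3 → L0 hit [D]
  7 | R B3 → L0 hit [D]
  8 | R B0 → L0 miss wb→B3 [-]

DIRTY = [5, 7]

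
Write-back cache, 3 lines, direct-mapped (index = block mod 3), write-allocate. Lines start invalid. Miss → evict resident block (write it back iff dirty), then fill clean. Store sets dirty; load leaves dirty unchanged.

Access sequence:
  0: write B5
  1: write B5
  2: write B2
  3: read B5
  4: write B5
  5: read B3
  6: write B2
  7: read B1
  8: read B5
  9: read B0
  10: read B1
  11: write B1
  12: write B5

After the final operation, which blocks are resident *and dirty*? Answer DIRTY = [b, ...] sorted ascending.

DIRTY = [1, 5]

  0 | W B5 → L2 miss [D]
  1 | W B5 → L2 hit [D]
  2 | W B2 → L2 miss wb→B5 [D]
  3 | R B5 → L2 miss wb→B2 [-]
  4 | W B5 → L2 hit [D]
  5 | R B3 → L0 miss [-]
  6 | W B2 → L2 miss wb→B5 [D]
  7 | R B1 → L1 miss [-]
  8 | R B5 → L2 miss wb→B2 [-]
  9 | R B0 → L0 miss [-]
  10 | R B1 → L1 hit [-]
  11 | W B1 → L1 hit [D]
  12 | W B5 → L2 hit [D]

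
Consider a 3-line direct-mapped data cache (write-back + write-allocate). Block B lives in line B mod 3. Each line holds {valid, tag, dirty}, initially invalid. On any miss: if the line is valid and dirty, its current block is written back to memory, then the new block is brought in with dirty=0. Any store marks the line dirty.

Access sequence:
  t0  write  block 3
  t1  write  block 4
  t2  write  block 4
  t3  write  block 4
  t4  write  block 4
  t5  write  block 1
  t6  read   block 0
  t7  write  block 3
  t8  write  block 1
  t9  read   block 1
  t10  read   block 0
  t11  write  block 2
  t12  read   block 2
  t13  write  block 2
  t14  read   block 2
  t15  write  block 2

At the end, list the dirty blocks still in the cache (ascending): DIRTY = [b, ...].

0: W B3 → L0 miss [D]
1: W B4 → L1 miss [D]
2: W B4 → L1 hit [D]
3: W B4 → L1 hit [D]
4: W B4 → L1 hit [D]
5: W B1 → L1 miss wb→B4 [D]
6: R B0 → L0 miss wb→B3 [-]
7: W B3 → L0 miss [D]
8: W B1 → L1 hit [D]
9: R B1 → L1 hit [D]
10: R B0 → L0 miss wb→B3 [-]
11: W B2 → L2 miss [D]
12: R B2 → L2 hit [D]
13: W B2 → L2 hit [D]
14: R B2 → L2 hit [D]
15: W B2 → L2 hit [D]

DIRTY = [1, 2]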